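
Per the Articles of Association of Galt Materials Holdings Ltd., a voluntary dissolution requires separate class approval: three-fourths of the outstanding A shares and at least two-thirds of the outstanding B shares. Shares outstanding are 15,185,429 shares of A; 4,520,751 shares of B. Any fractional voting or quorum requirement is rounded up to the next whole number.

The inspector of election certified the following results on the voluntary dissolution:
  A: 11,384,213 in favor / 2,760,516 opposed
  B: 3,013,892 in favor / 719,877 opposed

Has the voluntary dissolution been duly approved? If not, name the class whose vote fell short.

Not approved — the A shares did not give the required vote.

A: 3/4 of 15185429 = 11389071.75, rounded up to 11389072; 11,389,072 required, 11,384,213 in favor — not approved.
B: 2/3 of 4520751 = 3013834; 3,013,834 required, 3,013,892 in favor — approved.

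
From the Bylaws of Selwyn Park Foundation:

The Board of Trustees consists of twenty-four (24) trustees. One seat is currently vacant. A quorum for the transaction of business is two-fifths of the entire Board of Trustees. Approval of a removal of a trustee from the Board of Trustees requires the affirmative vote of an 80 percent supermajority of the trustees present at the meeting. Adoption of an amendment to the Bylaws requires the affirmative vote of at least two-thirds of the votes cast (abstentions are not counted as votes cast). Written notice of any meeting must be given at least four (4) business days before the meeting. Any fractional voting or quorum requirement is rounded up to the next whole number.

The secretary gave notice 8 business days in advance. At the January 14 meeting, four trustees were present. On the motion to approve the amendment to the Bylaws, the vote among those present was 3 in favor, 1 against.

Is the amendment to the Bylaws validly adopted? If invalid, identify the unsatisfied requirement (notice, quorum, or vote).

Invalid — quorum requirement not satisfied.

Notice: 8 business days given; 4 required (8 ≥ 4). Satisfied.
Quorum: 4 present; quorum is 10. Not satisfied.
Vote: the amendment to the Bylaws requires two-thirds of the votes cast (4). 2/3 of 4 = 2.67, rounded up to 3, so 3 affirmative votes are needed; 3 voted in favor. Satisfied. (Moot — without a quorum no business can be validly transacted.)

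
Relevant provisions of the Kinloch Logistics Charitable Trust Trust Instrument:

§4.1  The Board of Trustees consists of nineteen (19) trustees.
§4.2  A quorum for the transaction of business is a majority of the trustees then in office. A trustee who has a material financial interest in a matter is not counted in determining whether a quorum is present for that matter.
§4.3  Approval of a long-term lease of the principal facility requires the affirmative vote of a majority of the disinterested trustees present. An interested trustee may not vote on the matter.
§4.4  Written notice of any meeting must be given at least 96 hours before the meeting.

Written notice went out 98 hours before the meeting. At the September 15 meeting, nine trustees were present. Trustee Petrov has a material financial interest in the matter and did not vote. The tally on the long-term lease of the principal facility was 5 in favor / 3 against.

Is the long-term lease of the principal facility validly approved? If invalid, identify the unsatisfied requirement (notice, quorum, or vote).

Invalid — quorum requirement not satisfied.

Notice: 98 hours given; 96 required (98 ≥ 96). Satisfied.
Quorum: 9 present, but the 1 interested trustee does not count, leaving 8. Quorum is 10. Not satisfied.
Vote: the long-term lease of the principal facility requires a majority of the disinterested trustees present (9 − 1 = 8). A majority of 8 is 5, so 5 affirmative votes are needed; 5 voted in favor. Satisfied. (Moot — without a quorum no business can be validly transacted.)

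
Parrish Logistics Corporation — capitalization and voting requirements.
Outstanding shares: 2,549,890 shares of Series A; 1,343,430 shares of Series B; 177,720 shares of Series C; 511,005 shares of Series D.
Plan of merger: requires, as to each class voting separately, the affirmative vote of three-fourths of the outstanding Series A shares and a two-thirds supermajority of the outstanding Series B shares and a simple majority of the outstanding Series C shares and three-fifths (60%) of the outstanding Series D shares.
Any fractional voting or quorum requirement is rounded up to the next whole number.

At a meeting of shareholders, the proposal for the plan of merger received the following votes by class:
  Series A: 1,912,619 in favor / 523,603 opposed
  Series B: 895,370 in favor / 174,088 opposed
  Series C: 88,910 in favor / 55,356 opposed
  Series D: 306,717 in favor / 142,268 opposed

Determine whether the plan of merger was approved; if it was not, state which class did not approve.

Not approved — the Series B shares did not give the required vote.

Series A: 3/4 of 2549890 = 1912417.50, rounded up to 1912418; 1,912,418 required, 1,912,619 in favor — approved.
Series B: 2/3 of 1343430 = 895620; 895,620 required, 895,370 in favor — not approved.
Series C: a majority of 177720 is 88861; 88,861 required, 88,910 in favor — approved.
Series D: 3/5 of 511005 = 306603; 306,603 required, 306,717 in favor — approved.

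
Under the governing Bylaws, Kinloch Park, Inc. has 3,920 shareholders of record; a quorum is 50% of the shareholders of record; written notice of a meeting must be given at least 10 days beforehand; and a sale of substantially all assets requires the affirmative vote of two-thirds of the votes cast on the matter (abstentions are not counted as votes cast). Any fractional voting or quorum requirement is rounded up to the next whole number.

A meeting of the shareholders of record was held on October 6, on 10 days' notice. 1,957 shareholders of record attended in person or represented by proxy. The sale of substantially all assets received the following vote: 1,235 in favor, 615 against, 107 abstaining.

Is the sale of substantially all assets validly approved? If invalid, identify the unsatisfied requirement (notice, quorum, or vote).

Invalid — quorum requirement not satisfied.

Notice: 10 days given; 10 required. Satisfied.
Quorum: 50% of 3,920 = 1,960; 1,957 present. Not satisfied.
Vote: requires two-thirds of the votes cast (1,957 − 107 abstaining = 1,850); 2/3 of 1850 = 1233.33, rounded up to 1234, so 1,234 needed; 1,235 in favor. Satisfied.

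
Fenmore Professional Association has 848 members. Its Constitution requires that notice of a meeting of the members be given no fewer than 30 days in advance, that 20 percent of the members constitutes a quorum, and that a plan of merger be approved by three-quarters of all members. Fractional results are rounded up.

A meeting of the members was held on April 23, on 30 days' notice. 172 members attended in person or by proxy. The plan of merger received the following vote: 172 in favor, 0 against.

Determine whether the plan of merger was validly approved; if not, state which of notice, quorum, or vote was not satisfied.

Invalid — vote requirement not satisfied.

Notice: 30 days given; 30 required. Satisfied.
Quorum: 20% of 848 = 169.60, rounded up to 170; 172 present. Satisfied.
Vote: requires three-fourths of all members (848); 3/4 of 848 = 636, so 636 needed; 172 in favor. Not satisfied.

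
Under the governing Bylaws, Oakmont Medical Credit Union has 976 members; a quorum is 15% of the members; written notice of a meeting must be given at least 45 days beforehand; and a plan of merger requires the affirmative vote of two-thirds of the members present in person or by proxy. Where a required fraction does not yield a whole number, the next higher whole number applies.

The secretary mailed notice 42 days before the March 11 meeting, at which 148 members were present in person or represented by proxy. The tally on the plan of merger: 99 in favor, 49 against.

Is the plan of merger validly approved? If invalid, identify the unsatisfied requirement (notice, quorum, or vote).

Notice: 42 days given; 45 required. Not satisfied.
Quorum: 15% of 976 = 146.40, rounded up to 147; 148 present. Satisfied.
Vote: requires two-thirds of those present (148); 2/3 of 148 = 98.67, rounded up to 99, so 99 needed; 99 in favor. Satisfied.

Invalid — notice requirement not satisfied.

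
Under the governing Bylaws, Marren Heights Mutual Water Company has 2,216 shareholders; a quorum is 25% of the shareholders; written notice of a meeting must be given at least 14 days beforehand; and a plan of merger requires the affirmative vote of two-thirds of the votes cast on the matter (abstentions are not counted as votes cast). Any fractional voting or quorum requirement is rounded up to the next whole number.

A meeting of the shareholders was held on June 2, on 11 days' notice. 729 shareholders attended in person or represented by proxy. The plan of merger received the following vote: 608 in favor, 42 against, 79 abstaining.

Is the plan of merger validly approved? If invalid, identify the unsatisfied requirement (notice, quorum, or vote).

Notice: 11 days given; 14 required. Not satisfied.
Quorum: 25% of 2,216 = 554; 729 present. Satisfied.
Vote: requires two-thirds of the votes cast (729 − 79 abstaining = 650); 2/3 of 650 = 433.33, rounded up to 434, so 434 needed; 608 in favor. Satisfied.

Invalid — notice requirement not satisfied.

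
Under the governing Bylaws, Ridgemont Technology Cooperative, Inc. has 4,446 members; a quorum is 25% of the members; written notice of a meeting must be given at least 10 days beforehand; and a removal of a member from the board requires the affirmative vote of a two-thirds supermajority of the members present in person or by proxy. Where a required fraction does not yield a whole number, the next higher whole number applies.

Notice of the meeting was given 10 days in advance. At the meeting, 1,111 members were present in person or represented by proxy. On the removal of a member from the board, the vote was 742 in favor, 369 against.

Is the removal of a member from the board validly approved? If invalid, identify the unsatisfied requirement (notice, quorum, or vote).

Invalid — quorum requirement not satisfied.

Notice: 10 days given; 10 required. Satisfied.
Quorum: 25% of 4,446 = 1,111.50, rounded up to 1,112; 1,111 present. Not satisfied.
Vote: requires two-thirds of those present (1,111); 2/3 of 1111 = 740.67, rounded up to 741, so 741 needed; 742 in favor. Satisfied.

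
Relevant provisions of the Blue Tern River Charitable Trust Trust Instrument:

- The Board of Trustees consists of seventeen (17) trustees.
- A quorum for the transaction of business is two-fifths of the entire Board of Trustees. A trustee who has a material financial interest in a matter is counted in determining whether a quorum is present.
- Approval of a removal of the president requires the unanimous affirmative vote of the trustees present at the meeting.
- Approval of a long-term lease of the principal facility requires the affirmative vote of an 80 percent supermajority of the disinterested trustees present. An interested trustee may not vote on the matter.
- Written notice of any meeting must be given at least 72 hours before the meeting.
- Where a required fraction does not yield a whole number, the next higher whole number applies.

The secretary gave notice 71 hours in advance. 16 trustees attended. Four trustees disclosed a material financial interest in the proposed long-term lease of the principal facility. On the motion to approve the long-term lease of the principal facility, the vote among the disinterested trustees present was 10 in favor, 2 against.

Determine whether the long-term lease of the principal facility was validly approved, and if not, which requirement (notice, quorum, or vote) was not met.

Notice: 71 hours given; 72 required (71 < 72). Not satisfied.
Quorum: 16 present (interested trustees count toward quorum); quorum is 7. Satisfied.
Vote: the long-term lease of the principal facility requires four-fifths of the disinterested trustees present (16 − 4 = 12). 4/5 of 12 = 9.60, rounded up to 10, so 10 affirmative votes are needed; 10 voted in favor. Satisfied.

Invalid — notice requirement not satisfied.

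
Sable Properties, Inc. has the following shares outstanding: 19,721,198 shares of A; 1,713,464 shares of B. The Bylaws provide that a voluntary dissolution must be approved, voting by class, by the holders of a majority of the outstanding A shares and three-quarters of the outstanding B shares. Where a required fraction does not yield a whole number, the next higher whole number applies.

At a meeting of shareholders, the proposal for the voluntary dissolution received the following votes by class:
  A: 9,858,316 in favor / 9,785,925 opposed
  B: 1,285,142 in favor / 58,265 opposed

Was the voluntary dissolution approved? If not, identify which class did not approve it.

Not approved — the A shares did not give the required vote.

A: a majority of 19721198 is 9860600; 9,860,600 required, 9,858,316 in favor — not approved.
B: 3/4 of 1713464 = 1285098; 1,285,098 required, 1,285,142 in favor — approved.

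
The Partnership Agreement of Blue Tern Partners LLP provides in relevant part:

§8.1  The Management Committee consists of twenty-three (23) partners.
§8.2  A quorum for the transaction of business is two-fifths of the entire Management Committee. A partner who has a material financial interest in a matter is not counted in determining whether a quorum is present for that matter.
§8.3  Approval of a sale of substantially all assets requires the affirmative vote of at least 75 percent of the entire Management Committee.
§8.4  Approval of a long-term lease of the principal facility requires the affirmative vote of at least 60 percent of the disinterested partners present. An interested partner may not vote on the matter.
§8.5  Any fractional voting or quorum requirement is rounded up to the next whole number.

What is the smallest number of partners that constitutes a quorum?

2/5 of 23 = 9.20, rounded up to 10.

10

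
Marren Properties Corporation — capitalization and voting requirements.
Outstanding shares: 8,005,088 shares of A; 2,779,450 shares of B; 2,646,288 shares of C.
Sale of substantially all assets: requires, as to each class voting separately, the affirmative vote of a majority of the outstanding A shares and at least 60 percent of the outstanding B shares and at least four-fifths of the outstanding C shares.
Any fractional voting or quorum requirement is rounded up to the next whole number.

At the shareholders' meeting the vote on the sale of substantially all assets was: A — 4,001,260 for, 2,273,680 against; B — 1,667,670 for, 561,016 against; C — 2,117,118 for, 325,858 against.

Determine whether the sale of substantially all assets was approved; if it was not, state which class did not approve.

A: a majority of 8005088 is 4002545; 4,002,545 required, 4,001,260 in favor — not approved.
B: 3/5 of 2779450 = 1667670; 1,667,670 required, 1,667,670 in favor — approved.
C: 4/5 of 2646288 = 2117030.40, rounded up to 2117031; 2,117,031 required, 2,117,118 in favor — approved.

Not approved — the A shares did not give the required vote.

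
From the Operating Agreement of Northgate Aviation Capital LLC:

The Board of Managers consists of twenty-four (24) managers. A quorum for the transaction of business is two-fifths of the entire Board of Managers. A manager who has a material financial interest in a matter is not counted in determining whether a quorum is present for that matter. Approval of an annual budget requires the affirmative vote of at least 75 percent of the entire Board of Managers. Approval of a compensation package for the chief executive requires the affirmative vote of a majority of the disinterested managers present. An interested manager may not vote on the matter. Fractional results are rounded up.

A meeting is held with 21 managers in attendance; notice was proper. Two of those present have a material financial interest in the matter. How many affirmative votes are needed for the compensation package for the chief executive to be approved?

The compensation package for the chief executive requires a majority of the disinterested managers present (21 − 2 = 19).
A majority of 19 is 10.

10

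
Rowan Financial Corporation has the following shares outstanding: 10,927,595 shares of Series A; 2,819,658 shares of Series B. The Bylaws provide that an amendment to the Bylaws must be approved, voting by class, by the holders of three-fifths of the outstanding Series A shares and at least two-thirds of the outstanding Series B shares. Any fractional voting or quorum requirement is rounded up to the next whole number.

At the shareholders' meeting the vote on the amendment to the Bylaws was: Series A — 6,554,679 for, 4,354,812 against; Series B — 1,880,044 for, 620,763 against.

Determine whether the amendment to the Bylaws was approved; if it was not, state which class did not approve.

Series A: 3/5 of 10927595 = 6556557; 6,556,557 required, 6,554,679 in favor — not approved.
Series B: 2/3 of 2819658 = 1879772; 1,879,772 required, 1,880,044 in favor — approved.

Not approved — the Series A shares did not give the required vote.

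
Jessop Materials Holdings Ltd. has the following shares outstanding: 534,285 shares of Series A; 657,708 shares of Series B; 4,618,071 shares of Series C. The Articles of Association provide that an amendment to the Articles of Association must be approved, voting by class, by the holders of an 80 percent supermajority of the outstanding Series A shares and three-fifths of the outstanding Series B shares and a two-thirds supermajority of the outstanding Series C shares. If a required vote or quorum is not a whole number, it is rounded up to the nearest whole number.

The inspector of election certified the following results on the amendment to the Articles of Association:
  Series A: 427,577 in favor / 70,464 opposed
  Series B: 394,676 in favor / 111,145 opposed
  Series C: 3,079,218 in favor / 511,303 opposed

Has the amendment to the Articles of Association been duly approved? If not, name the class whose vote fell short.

Approved — every class gave the required vote.

Series A: 4/5 of 534285 = 427428; 427,428 required, 427,577 in favor — approved.
Series B: 3/5 of 657708 = 394624.80, rounded up to 394625; 394,625 required, 394,676 in favor — approved.
Series C: 2/3 of 4618071 = 3078714; 3,078,714 required, 3,079,218 in favor — approved.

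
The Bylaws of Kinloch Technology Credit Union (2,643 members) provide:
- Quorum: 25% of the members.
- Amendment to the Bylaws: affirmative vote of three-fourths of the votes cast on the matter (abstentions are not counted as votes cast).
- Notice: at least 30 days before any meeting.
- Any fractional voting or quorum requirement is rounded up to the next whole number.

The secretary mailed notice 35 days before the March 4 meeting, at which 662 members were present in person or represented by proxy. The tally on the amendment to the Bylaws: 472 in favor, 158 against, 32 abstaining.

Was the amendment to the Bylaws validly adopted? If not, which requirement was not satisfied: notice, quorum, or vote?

Notice: 35 days given; 30 required. Satisfied.
Quorum: 25% of 2,643 = 660.75, rounded up to 661; 662 present. Satisfied.
Vote: requires three-fourths of the votes cast (662 − 32 abstaining = 630); 3/4 of 630 = 472.50, rounded up to 473, so 473 needed; 472 in favor. Not satisfied.

Invalid — vote requirement not satisfied.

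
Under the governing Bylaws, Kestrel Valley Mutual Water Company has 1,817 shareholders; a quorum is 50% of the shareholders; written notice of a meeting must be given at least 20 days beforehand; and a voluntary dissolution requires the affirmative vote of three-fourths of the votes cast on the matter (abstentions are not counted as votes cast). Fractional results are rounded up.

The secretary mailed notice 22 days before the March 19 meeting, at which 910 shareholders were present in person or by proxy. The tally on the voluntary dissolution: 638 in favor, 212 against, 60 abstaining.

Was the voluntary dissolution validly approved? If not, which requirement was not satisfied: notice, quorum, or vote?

Notice: 22 days given; 20 required. Satisfied.
Quorum: 50% of 1,817 = 908.50, rounded up to 909; 910 present. Satisfied.
Vote: requires three-fourths of the votes cast (910 − 60 abstaining = 850); 3/4 of 850 = 637.50, rounded up to 638, so 638 needed; 638 in favor. Satisfied.

Valid — all requirements satisfied.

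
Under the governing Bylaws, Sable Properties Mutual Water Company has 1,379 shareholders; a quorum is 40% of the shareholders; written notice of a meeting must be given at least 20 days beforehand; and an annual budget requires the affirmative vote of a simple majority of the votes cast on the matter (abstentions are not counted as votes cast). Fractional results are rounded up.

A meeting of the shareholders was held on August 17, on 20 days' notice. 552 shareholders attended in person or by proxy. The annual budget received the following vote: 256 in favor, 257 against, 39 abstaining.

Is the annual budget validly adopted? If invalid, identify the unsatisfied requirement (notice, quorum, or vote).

Notice: 20 days given; 20 required. Satisfied.
Quorum: 40% of 1,379 = 551.60, rounded up to 552; 552 present. Satisfied.
Vote: requires a majority of the votes cast (552 − 39 abstaining = 513); a majority of 513 is 257, so 257 needed; 256 in favor. Not satisfied.

Invalid — vote requirement not satisfied.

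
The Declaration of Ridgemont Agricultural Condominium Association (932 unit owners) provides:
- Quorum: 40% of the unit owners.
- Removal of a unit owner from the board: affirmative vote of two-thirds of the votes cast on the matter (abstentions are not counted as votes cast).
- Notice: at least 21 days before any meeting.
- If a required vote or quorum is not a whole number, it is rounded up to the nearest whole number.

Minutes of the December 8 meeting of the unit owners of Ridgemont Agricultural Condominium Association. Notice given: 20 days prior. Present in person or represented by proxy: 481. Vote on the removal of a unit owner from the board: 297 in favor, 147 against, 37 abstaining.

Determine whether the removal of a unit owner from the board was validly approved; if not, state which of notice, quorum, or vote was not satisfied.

Invalid — notice requirement not satisfied.

Notice: 20 days given; 21 required. Not satisfied.
Quorum: 40% of 932 = 372.80, rounded up to 373; 481 present. Satisfied.
Vote: requires two-thirds of the votes cast (481 − 37 abstaining = 444); 2/3 of 444 = 296, so 296 needed; 297 in favor. Satisfied.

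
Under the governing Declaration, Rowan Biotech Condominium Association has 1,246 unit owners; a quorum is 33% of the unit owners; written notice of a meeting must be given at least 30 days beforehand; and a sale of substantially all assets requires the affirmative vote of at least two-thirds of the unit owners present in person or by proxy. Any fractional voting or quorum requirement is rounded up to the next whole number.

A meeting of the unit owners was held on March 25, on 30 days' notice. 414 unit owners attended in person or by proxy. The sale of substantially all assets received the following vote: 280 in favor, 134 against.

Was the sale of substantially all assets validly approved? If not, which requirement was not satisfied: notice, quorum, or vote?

Notice: 30 days given; 30 required. Satisfied.
Quorum: 33% of 1,246 = 411.18, rounded up to 412; 414 present. Satisfied.
Vote: requires two-thirds of those present (414); 2/3 of 414 = 276, so 276 needed; 280 in favor. Satisfied.

Valid — all requirements satisfied.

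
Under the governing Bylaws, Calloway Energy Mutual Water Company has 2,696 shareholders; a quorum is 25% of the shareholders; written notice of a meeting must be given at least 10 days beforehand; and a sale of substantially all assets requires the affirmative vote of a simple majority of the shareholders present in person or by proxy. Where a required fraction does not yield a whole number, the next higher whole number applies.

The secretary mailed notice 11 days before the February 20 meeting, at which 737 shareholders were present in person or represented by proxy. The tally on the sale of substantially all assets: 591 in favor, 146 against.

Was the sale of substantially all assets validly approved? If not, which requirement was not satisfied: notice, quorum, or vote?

Notice: 11 days given; 10 required. Satisfied.
Quorum: 25% of 2,696 = 674; 737 present. Satisfied.
Vote: requires a majority of those present (737); a majority of 737 is 369, so 369 needed; 591 in favor. Satisfied.

Valid — all requirements satisfied.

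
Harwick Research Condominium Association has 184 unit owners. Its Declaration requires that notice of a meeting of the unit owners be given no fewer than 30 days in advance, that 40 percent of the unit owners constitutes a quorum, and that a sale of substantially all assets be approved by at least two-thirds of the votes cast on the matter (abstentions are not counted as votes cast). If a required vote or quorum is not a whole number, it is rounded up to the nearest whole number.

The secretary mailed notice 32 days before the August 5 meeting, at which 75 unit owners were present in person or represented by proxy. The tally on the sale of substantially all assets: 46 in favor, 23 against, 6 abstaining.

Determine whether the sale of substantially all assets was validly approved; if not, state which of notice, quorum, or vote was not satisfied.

Valid — all requirements satisfied.

Notice: 32 days given; 30 required. Satisfied.
Quorum: 40% of 184 = 73.60, rounded up to 74; 75 present. Satisfied.
Vote: requires two-thirds of the votes cast (75 − 6 abstaining = 69); 2/3 of 69 = 46, so 46 needed; 46 in favor. Satisfied.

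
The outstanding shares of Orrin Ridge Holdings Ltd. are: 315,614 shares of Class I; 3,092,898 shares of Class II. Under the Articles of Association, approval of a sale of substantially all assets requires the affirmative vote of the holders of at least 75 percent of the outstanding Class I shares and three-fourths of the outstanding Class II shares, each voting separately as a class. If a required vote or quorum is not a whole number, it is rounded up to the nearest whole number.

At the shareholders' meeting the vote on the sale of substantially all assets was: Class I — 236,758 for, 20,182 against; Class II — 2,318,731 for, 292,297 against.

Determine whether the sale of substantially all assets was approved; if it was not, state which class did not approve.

Class I: 3/4 of 315614 = 236710.50, rounded up to 236711; 236,711 required, 236,758 in favor — approved.
Class II: 3/4 of 3092898 = 2319673.50, rounded up to 2319674; 2,319,674 required, 2,318,731 in favor — not approved.

Not approved — the Class II shares did not give the required vote.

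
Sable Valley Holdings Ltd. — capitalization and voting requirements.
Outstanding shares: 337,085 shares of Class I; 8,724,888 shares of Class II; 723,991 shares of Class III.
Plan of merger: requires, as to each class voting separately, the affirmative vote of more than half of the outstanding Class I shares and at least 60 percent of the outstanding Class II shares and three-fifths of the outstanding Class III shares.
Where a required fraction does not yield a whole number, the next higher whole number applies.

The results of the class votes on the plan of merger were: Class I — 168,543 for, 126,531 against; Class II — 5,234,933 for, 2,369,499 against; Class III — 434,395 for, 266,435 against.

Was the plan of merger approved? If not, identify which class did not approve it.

Class I: a majority of 337085 is 168543; 168,543 required, 168,543 in favor — approved.
Class II: 3/5 of 8724888 = 5234932.80, rounded up to 5234933; 5,234,933 required, 5,234,933 in favor — approved.
Class III: 3/5 of 723991 = 434394.60, rounded up to 434395; 434,395 required, 434,395 in favor — approved.

Approved — every class gave the required vote.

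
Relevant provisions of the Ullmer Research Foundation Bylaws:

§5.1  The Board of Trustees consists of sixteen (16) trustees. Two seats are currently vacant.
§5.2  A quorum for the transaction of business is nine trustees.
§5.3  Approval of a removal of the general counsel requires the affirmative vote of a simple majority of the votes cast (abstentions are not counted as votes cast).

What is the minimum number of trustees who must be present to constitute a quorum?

9

The quorum is fixed at 9.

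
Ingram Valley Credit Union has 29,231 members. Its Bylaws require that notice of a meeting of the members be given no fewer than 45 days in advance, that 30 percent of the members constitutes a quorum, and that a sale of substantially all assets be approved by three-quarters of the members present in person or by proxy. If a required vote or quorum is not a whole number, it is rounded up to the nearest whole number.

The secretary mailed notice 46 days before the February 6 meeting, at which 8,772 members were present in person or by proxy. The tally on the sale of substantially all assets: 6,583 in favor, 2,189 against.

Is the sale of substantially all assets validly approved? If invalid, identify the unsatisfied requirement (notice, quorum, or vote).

Notice: 46 days given; 45 required. Satisfied.
Quorum: 30% of 29,231 = 8,769.30, rounded up to 8,770; 8,772 present. Satisfied.
Vote: requires three-fourths of those present (8,772); 3/4 of 8772 = 6579, so 6,579 needed; 6,583 in favor. Satisfied.

Valid — all requirements satisfied.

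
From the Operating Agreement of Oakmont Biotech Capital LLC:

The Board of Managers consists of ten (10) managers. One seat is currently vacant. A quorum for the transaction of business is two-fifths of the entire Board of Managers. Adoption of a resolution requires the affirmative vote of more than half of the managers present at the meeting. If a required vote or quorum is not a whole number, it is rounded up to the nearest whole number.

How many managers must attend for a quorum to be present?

4

2/5 of 10 = 4.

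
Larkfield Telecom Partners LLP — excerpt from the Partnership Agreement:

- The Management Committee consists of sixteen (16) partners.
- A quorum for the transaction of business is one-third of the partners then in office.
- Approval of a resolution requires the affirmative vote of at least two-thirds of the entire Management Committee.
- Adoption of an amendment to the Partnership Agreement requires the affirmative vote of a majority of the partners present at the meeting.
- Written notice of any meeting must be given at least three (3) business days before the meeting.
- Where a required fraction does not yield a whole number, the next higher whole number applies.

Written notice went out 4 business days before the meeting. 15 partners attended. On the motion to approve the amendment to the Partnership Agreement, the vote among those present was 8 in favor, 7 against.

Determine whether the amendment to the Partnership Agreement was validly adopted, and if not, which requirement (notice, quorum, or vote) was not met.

Notice: 4 business days given; 3 required (4 ≥ 3). Satisfied.
Quorum: 15 present; quorum is 6. Satisfied.
Vote: the amendment to the Partnership Agreement requires a majority of the partners present (15). A majority of 15 is 8, so 8 affirmative votes are needed; 8 voted in favor. Satisfied.

Valid — all requirements satisfied.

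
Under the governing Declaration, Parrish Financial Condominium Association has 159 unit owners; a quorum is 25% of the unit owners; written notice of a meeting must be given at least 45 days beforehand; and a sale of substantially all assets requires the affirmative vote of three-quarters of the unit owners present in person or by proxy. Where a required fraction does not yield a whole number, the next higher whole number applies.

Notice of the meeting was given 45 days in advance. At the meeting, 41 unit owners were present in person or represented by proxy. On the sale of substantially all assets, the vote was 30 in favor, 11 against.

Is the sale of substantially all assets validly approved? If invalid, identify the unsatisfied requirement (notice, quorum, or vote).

Notice: 45 days given; 45 required. Satisfied.
Quorum: 25% of 159 = 39.75, rounded up to 40; 41 present. Satisfied.
Vote: requires three-fourths of those present (41); 3/4 of 41 = 30.75, rounded up to 31, so 31 needed; 30 in favor. Not satisfied.

Invalid — vote requirement not satisfied.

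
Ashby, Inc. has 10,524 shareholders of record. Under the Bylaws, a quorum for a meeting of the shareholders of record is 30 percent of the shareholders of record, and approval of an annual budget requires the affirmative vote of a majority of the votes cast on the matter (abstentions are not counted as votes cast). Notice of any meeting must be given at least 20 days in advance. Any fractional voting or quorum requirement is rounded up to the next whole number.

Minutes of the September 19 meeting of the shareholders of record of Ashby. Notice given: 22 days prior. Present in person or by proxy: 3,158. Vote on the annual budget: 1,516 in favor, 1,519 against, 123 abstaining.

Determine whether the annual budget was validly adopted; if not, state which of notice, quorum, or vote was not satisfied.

Notice: 22 days given; 20 required. Satisfied.
Quorum: 30% of 10,524 = 3,157.20, rounded up to 3,158; 3,158 present. Satisfied.
Vote: requires a majority of the votes cast (3,158 − 123 abstaining = 3,035); a majority of 3035 is 1518, so 1,518 needed; 1,516 in favor. Not satisfied.

Invalid — vote requirement not satisfied.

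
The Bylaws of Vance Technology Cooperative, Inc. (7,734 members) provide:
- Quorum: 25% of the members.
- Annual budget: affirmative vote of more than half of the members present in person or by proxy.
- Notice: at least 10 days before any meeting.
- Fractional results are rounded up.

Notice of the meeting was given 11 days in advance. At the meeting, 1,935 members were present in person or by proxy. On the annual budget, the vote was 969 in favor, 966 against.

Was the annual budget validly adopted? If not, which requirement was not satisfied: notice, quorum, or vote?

Notice: 11 days given; 10 required. Satisfied.
Quorum: 25% of 7,734 = 1,933.50, rounded up to 1,934; 1,935 present. Satisfied.
Vote: requires a majority of those present (1,935); a majority of 1935 is 968, so 968 needed; 969 in favor. Satisfied.

Valid — all requirements satisfied.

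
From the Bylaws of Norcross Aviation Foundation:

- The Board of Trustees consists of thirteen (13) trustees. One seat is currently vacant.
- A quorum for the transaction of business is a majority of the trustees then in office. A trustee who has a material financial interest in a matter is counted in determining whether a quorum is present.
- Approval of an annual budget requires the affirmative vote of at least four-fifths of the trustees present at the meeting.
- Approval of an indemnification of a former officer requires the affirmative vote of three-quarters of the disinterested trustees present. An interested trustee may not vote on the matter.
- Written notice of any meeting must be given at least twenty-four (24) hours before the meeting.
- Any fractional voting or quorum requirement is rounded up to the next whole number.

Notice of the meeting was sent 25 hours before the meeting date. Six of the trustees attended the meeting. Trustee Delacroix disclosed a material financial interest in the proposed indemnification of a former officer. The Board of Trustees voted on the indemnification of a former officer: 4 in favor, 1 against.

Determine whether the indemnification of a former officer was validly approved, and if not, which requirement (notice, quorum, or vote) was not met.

Invalid — quorum requirement not satisfied.

Notice: 25 hours given; 24 required (25 ≥ 24). Satisfied.
Quorum: 6 present (interested trustees count toward quorum); quorum is 7. Not satisfied.
Vote: the indemnification of a former officer requires three-fourths of the disinterested trustees present (6 − 1 = 5). 3/4 of 5 = 3.75, rounded up to 4, so 4 affirmative votes are needed; 4 voted in favor. Satisfied. (Moot — without a quorum no business can be validly transacted.)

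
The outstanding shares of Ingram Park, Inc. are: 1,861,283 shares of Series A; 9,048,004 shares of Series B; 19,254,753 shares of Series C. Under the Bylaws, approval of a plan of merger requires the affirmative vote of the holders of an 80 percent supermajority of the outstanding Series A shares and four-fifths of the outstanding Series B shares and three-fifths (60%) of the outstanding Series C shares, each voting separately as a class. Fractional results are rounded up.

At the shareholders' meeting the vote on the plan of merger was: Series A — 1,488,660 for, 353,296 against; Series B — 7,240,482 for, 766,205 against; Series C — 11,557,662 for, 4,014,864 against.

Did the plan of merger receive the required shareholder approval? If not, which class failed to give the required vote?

Not approved — the Series A shares did not give the required vote.

Series A: 4/5 of 1861283 = 1489026.40, rounded up to 1489027; 1,489,027 required, 1,488,660 in favor — not approved.
Series B: 4/5 of 9048004 = 7238403.20, rounded up to 7238404; 7,238,404 required, 7,240,482 in favor — approved.
Series C: 3/5 of 19254753 = 11552851.80, rounded up to 11552852; 11,552,852 required, 11,557,662 in favor — approved.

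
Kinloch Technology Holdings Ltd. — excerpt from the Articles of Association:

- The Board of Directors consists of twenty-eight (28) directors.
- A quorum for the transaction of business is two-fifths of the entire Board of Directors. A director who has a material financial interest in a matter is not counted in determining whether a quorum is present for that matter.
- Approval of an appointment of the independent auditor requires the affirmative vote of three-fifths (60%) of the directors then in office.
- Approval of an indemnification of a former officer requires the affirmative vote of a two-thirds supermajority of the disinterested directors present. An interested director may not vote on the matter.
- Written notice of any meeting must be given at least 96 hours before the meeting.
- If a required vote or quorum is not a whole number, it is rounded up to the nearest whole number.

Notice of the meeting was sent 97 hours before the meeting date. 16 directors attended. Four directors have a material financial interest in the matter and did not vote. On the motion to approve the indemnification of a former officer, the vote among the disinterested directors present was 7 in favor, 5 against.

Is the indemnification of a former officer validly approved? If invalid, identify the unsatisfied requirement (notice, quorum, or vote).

Notice: 97 hours given; 96 required (97 ≥ 96). Satisfied.
Quorum: 16 present, but the 4 interested directors do not count, leaving 12. Quorum is 12. Satisfied.
Vote: the indemnification of a former officer requires two-thirds of the disinterested directors present (16 − 4 = 12). 2/3 of 12 = 8, so 8 affirmative votes are needed; 7 voted in favor. Not satisfied.

Invalid — vote requirement not satisfied.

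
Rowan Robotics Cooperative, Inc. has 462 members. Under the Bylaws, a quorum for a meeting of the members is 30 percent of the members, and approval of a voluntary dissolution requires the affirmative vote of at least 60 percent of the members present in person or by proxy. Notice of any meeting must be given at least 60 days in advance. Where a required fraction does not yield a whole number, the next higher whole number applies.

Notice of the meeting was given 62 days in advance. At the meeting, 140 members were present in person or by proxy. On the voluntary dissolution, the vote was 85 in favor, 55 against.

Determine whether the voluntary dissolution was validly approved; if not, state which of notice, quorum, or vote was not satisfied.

Valid — all requirements satisfied.

Notice: 62 days given; 60 required. Satisfied.
Quorum: 30% of 462 = 138.60, rounded up to 139; 140 present. Satisfied.
Vote: requires three-fifths of those present (140); 3/5 of 140 = 84, so 84 needed; 85 in favor. Satisfied.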